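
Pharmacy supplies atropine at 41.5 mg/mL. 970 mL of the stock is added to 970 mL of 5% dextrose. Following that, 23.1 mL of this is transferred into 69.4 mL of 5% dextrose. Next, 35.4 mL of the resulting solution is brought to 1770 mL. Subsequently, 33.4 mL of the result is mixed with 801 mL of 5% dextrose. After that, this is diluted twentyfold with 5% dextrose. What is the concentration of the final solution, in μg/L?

Overall dilution factor = 2 × 4.004 × 50 × 24.98 × 20 = 2.00 × 10⁵.
41.5 mg/mL / 2.00 × 10⁵ = 2.07 × 10⁻⁴ mg/mL = 207 μg/L.

207 μg/L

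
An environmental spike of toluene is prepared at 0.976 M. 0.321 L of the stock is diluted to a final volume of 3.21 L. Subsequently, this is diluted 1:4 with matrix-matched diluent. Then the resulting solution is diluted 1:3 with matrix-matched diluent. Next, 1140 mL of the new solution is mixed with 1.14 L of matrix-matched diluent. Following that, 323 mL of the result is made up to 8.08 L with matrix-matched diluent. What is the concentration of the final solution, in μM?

163 μM

Overall dilution factor = 10 × 4 × 3 × 2 × 25.02 = 6004.
0.976 M / 6004 = 1.63 × 10⁻⁴ M = 163 μM.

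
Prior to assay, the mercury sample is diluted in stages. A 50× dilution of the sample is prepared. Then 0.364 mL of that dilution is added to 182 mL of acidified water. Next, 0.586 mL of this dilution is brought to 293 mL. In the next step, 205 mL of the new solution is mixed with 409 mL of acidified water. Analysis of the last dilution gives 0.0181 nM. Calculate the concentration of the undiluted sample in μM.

Overall dilution factor = 50 × 501 × 500 × 2.995 = 3.75 × 10⁷.
Original = 0.0181 nM × 3.75 × 10⁷ = 6.79 × 10⁵ nM = 679 μM.

679 μM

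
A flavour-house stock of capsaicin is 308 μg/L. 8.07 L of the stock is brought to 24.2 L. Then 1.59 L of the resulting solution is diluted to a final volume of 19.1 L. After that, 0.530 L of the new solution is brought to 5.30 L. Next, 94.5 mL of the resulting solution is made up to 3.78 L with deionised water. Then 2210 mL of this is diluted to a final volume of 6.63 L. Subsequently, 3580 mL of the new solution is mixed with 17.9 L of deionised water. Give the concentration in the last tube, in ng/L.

1.19 ng/L

Overall dilution factor = 2.999 × 12.01 × 10 × 40 × 3 × 6 = 2.59 × 10⁵.
308 μg/L / 2.59 × 10⁵ = 1.19 × 10⁻³ μg/L = 1.19 ng/L.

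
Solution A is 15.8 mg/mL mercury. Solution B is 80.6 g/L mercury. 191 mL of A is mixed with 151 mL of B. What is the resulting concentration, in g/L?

C_B = 80.6 g/L = 80.6 mg/mL.
C_mix = (C_A·V_A + C_B·V_B)/(V_A + V_B) = (15.8×191 + 80.6×151) / 342.0 = 44.4 mg/mL = 44.4 g/L.

44.4 g/L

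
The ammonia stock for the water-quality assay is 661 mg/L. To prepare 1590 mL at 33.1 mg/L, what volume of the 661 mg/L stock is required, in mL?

V₁ = C₂V₂/C₁ = 33.1 × 1590 / 661 = 79.6 mL.

79.6 mL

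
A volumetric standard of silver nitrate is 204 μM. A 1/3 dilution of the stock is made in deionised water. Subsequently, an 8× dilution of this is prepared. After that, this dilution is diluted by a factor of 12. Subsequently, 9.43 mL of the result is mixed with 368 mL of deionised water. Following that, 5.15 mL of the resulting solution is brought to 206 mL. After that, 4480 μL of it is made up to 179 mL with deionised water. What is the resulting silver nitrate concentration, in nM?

Overall dilution factor = 3 × 8 × 12 × 40.02 × 40 × 39.96 = 1.84 × 10⁷.
204 μM / 1.84 × 10⁷ = 1.11 × 10⁻⁵ μM = 0.0111 nM.

0.0111 nM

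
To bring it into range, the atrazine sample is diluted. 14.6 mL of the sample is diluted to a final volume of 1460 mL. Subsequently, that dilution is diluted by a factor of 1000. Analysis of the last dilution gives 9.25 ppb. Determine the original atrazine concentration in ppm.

Overall dilution factor = 100 × 1000 = 1.00 × 10⁵.
Original = 9.25 ppb × 1.00 × 10⁵ = 9.25 × 10⁵ ppb = 925 ppm.

925 ppm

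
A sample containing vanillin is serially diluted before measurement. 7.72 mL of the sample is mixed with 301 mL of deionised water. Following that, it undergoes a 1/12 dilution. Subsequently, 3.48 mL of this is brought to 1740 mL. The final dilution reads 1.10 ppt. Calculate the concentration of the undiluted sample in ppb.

Overall dilution factor = 39.99 × 12 × 500 = 2.40 × 10⁵.
Original = 1.10 ppt × 2.40 × 10⁵ = 2.64 × 10⁵ ppt = 264 ppb.

264 ppb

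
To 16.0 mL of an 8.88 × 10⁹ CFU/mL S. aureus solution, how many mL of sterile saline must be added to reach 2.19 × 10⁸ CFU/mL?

V₂ = C₁V₁/C₂ = 8.88 × 10⁹ × 16.0 / 2.19 × 10⁸ = 649 mL.
Diluent to add = V₂ − V₁ = 649 − 16.0 = 633 mL.

633 mL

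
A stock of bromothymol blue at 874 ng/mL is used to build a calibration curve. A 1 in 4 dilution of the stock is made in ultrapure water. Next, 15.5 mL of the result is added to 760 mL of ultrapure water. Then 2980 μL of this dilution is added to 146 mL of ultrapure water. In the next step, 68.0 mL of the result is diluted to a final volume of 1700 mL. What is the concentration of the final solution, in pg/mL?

3.49 pg/mL

Overall dilution factor = 4 × 50.03 × 49.99 × 25 = 2.50 × 10⁵.
874 ng/mL / 2.50 × 10⁵ = 3.49 × 10⁻³ ng/mL = 3.49 pg/mL.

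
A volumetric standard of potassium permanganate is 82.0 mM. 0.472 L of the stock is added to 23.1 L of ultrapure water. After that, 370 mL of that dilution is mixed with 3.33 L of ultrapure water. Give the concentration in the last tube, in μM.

164 μM

Overall dilution factor = 49.94 × 10 = 499.
82.0 mM / 499 = 0.164 mM = 164 μM.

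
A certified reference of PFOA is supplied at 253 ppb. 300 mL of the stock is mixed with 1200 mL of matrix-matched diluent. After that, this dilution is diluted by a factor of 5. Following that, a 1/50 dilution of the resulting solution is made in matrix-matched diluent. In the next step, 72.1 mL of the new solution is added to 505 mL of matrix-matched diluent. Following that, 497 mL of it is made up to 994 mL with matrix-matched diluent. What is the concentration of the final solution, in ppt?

12.6 ppt

Overall dilution factor = 5 × 5 × 50 × 8.004 × 2 = 2.00 × 10⁴.
253 ppb / 2.00 × 10⁴ = 0.0126 ppb = 12.6 ppt.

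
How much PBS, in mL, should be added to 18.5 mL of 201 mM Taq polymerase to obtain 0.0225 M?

147 mL

0.0225 M = 22.5 mM.
V₂ = C₁V₁/C₂ = 201 × 18.5 / 22.5 = 165 mL.
Diluent to add = V₂ − V₁ = 165 − 18.5 = 147 mL.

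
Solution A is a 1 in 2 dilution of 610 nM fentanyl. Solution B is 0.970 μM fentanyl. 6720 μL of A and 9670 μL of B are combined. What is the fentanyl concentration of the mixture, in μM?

0.697 μM

C_A = 610 nM / 2 = 305 nM.
C_B = 0.970 μM = 970 nM.
C_mix = (C_A·V_A + C_B·V_B)/(V_A + V_B) = (305×6720 + 970×9670) / 16390 = 697 nM = 0.697 μM.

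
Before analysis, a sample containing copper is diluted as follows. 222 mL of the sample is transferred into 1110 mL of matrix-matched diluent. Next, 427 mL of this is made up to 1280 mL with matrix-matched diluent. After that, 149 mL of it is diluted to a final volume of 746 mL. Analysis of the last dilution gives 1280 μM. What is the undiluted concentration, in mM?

Overall dilution factor = 6 × 2.998 × 5.007 = 90.1.
Original = 1280 μM × 90.1 = 1.15 × 10⁵ μM = 115 mM.

115 mM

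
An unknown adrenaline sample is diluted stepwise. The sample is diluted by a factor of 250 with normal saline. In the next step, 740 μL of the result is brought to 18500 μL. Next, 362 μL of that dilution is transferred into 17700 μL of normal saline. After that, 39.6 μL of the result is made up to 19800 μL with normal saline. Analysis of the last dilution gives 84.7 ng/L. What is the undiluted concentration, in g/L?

Overall dilution factor = 250 × 25 × 49.90 × 500 = 1.56 × 10⁸.
Original = 84.7 ng/L × 1.56 × 10⁸ = 1.32 × 10¹⁰ ng/L = 13.2 g/L.

13.2 g/L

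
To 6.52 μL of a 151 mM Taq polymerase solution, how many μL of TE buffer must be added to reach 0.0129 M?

69.8 μL

0.0129 M = 12.9 mM.
V₂ = C₁V₁/C₂ = 151 × 6.52 / 12.9 = 76.3 μL.
Diluent to add = V₂ − V₁ = 76.3 − 6.52 = 69.8 μL.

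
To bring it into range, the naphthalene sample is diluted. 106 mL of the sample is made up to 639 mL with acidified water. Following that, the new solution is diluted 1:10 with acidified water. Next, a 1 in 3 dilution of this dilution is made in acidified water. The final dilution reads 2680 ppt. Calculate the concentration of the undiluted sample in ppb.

Overall dilution factor = 6.028 × 10 × 3 = 181.
Original = 2680 ppt × 181 = 4.85 × 10⁵ ppt = 485 ppb.

485 ppb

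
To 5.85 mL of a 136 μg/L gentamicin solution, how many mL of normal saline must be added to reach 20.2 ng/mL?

33.5 mL

20.2 ng/mL = 20.2 μg/L.
V₂ = C₁V₁/C₂ = 136 × 5.85 / 20.2 = 39.4 mL.
Diluent to add = V₂ − V₁ = 39.4 − 5.85 = 33.5 mL.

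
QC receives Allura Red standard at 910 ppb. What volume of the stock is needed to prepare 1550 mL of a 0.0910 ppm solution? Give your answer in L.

0.155 L

0.0910 ppm = 91.0 ppb.
V₁ = C₂V₂/C₁ = 91.0 × 1550 / 910 = 155 mL = 0.155 L.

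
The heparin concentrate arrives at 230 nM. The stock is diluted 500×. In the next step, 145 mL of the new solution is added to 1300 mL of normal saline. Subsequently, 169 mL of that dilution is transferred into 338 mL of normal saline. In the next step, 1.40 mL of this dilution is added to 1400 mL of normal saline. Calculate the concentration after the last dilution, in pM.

Overall dilution factor = 500 × 9.966 × 3 × 1001 = 1.50 × 10⁷.
230 nM / 1.50 × 10⁷ = 1.54 × 10⁻⁵ nM = 0.0154 pM.

0.0154 pM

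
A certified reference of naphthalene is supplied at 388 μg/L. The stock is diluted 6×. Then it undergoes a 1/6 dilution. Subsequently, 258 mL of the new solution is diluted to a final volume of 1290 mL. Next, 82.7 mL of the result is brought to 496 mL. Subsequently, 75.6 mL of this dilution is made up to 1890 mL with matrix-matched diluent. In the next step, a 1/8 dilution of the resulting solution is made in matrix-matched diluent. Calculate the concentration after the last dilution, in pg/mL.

1.80 pg/mL

Overall dilution factor = 6 × 6 × 5 × 5.998 × 25 × 8 = 2.16 × 10⁵.
388 μg/L / 2.16 × 10⁵ = 1.80 × 10⁻³ μg/L = 1.80 pg/mL.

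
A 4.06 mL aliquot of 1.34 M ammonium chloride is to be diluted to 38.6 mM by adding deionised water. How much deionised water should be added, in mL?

38.6 mM = 0.0386 M.
V₂ = C₁V₁/C₂ = 1.34 × 4.06 / 0.0386 = 141 mL.
Diluent to add = V₂ − V₁ = 141 − 4.06 = 137 mL.

137 mL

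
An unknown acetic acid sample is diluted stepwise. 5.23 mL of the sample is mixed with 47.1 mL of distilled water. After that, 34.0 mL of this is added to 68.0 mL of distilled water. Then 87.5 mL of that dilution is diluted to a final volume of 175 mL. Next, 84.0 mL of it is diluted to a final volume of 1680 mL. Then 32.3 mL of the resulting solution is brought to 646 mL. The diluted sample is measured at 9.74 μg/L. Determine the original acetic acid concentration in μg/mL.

234 μg/mL

Overall dilution factor = 10.01 × 3 × 2 × 20 × 20 = 2.40 × 10⁴.
Original = 9.74 μg/L × 2.40 × 10⁴ = 2.34 × 10⁵ μg/L = 234 μg/mL.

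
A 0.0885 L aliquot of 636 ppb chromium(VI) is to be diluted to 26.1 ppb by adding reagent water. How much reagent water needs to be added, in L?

V₂ = C₁V₁/C₂ = 636 × 0.0885 / 26.1 = 2.16 L.
Diluent to add = V₂ − V₁ = 2.16 − 0.0885 = 2.07 L.

2.07 L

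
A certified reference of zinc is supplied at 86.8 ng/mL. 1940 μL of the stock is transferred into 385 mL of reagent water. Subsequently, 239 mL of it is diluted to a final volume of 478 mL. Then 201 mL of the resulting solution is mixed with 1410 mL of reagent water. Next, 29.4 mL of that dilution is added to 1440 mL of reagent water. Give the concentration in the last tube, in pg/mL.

Overall dilution factor = 199.5 × 2 × 8.015 × 49.98 = 1.60 × 10⁵.
86.8 ng/mL / 1.60 × 10⁵ = 5.43 × 10⁻⁴ ng/mL = 0.543 pg/mL.

0.543 pg/mL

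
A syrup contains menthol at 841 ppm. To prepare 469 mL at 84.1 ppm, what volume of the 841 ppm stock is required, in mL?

46.9 mL

V₁ = C₂V₂/C₁ = 84.1 × 469 / 841 = 46.9 mL.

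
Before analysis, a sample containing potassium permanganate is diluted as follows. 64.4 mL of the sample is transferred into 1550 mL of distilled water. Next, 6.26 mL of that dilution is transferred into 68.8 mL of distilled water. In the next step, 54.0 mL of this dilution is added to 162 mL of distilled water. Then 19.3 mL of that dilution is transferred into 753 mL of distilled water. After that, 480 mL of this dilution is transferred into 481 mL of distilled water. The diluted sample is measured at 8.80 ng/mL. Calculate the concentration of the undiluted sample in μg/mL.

848 μg/mL

Overall dilution factor = 25.07 × 11.99 × 4 × 40.02 × 2.002 = 9.63 × 10⁴.
Original = 8.80 ng/mL × 9.63 × 10⁴ = 8.48 × 10⁵ ng/mL = 848 μg/mL.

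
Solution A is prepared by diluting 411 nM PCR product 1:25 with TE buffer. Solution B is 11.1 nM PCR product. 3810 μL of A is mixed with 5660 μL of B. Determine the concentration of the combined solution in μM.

C_A = 411 nM / 25 = 16.4 nM.
C_mix = (C_A·V_A + C_B·V_B)/(V_A + V_B) = (16.4×3810 + 11.1×5660) / 9470 = 13.2 nM = 0.0132 μM.

0.0132 μM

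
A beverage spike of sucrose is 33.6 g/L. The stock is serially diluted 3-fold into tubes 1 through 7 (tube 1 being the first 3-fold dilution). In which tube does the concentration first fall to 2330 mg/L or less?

Tube n has concentration 33.6 g/L / 3ⁿ.
Need 3ⁿ ≥ 33.6 g/L / 2330 mg/L = 14.4, so n ≥ 2.43.
First such tube: n = 3.

tube 3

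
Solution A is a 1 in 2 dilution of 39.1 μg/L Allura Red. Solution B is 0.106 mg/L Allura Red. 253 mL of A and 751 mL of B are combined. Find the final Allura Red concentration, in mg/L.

C_A = 39.1 μg/L / 2 = 19.6 μg/L.
C_B = 0.106 mg/L = 106 μg/L.
C_mix = (C_A·V_A + C_B·V_B)/(V_A + V_B) = (19.6×253 + 106×751) / 1004 = 84.2 μg/L = 0.0842 mg/L.

0.0842 mg/L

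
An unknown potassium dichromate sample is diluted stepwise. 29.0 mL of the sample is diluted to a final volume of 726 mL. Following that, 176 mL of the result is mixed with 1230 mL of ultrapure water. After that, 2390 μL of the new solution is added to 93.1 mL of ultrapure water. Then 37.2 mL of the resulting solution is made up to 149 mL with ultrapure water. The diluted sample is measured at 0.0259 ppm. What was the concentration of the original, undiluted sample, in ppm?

829 ppm

Overall dilution factor = 25.03 × 7.989 × 39.95 × 4.005 = 3.20 × 10⁴.
Original = 0.0259 ppm × 3.20 × 10⁴ = 829 ppm.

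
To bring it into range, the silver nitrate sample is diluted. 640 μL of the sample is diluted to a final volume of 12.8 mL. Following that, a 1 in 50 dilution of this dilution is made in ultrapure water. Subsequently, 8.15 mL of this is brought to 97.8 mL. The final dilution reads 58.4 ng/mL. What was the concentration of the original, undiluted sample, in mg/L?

701 mg/L

Overall dilution factor = 20 × 50 × 12 = 1.20 × 10⁴.
Original = 58.4 ng/mL × 1.20 × 10⁴ = 7.01 × 10⁵ ng/mL = 701 mg/L.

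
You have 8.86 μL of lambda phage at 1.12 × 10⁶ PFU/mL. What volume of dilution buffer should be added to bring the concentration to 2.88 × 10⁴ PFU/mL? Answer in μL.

336 μL

V₂ = C₁V₁/C₂ = 1.12 × 10⁶ × 8.86 / 2.88 × 10⁴ = 345 μL.
Diluent to add = V₂ − V₁ = 345 − 8.86 = 336 μL.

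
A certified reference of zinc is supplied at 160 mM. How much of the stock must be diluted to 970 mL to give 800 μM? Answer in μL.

4850 μL

800 μM = 0.800 mM.
V₁ = C₂V₂/C₁ = 0.800 × 970 / 160 = 4.85 mL = 4850 μL.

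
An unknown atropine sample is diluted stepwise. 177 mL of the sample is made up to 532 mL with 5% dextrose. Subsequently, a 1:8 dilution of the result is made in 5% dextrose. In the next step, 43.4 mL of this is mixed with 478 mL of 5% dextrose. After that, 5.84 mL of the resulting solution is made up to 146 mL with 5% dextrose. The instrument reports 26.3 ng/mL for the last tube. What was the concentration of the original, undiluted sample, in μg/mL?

190 μg/mL

Overall dilution factor = 3.006 × 8 × 12.01 × 25 = 7222.
Original = 26.3 ng/mL × 7222 = 1.90 × 10⁵ ng/mL = 190 μg/mL.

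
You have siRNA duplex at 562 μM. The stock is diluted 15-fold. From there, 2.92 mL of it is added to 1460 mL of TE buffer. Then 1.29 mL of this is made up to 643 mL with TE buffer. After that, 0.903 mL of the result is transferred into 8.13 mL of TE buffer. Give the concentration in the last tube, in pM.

15.0 pM

Overall dilution factor = 15 × 501 × 498.4 × 10.00 = 3.75 × 10⁷.
562 μM / 3.75 × 10⁷ = 1.50 × 10⁻⁵ μM = 15.0 pM.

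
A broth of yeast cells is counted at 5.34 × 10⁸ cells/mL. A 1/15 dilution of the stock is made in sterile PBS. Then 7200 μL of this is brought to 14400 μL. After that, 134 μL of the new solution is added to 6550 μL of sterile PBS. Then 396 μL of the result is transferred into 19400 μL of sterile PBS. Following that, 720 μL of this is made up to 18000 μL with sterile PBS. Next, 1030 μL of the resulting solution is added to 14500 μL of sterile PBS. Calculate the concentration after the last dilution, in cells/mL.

Overall dilution factor = 15 × 2 × 49.88 × 49.99 × 25 × 15.08 = 2.82 × 10⁷.
5.34 × 10⁸ cells/mL / 2.82 × 10⁷ = 18.9 cells/mL.

18.9 cells/mL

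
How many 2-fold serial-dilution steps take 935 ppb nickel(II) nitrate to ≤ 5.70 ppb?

Need 2ⁿ ≥ 164, so n ≥ log(164)/log(2) = 7.36.
Minimum whole steps: n = 8.

8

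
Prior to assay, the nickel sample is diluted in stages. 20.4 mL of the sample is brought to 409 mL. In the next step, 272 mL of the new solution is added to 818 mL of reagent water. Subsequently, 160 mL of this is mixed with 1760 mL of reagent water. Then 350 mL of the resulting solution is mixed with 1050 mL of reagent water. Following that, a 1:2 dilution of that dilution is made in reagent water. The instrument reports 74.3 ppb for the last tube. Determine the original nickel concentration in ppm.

Overall dilution factor = 20.05 × 4.007 × 12 × 4 × 2 = 7713.
Original = 74.3 ppb × 7713 = 5.73 × 10⁵ ppb = 573 ppm.

573 ppm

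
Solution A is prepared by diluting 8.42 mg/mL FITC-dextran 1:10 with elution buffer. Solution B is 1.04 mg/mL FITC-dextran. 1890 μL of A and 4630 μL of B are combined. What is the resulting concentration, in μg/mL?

C_A = 8.42 mg/mL / 10 = 0.842 mg/mL.
C_mix = (C_A·V_A + C_B·V_B)/(V_A + V_B) = (0.842×1890 + 1.04×4630) / 6520 = 0.983 mg/mL = 983 μg/mL.

983 μg/mL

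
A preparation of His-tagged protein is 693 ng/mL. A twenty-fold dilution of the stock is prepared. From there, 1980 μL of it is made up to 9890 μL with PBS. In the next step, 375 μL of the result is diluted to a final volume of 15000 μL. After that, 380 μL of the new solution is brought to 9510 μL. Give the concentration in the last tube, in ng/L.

Overall dilution factor = 20 × 4.995 × 40 × 25.03 = 1.00 × 10⁵.
693 ng/mL / 1.00 × 10⁵ = 6.93 × 10⁻³ ng/mL = 6.93 ng/L.

6.93 ng/L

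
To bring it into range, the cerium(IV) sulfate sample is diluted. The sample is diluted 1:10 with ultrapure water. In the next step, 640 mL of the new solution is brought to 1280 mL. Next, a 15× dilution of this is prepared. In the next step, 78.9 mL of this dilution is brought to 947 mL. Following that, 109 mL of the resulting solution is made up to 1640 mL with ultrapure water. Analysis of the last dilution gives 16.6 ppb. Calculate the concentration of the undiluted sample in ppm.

Overall dilution factor = 10 × 2 × 15 × 12.00 × 15.05 = 5.42 × 10⁴.
Original = 16.6 ppb × 5.42 × 10⁴ = 8.99 × 10⁵ ppb = 899 ppm.

899 ppm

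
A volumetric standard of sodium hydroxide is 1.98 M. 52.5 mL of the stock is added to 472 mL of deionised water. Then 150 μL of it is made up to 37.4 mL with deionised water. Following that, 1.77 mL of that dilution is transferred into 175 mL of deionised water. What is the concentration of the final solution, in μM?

Overall dilution factor = 9.990 × 249.3 × 99.87 = 2.49 × 10⁵.
1.98 M / 2.49 × 10⁵ = 7.96 × 10⁻⁶ M = 7.96 μM.

7.96 μM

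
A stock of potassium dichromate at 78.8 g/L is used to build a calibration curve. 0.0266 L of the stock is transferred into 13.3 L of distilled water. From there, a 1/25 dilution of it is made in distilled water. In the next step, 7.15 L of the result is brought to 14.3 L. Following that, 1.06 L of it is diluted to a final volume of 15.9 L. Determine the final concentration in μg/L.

210 μg/L

Overall dilution factor = 501 × 25 × 2 × 15 = 3.76 × 10⁵.
78.8 g/L / 3.76 × 10⁵ = 2.10 × 10⁻⁴ g/L = 210 μg/L.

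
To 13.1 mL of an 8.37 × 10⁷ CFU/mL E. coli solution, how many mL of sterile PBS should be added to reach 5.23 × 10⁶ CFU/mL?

V₂ = C₁V₁/C₂ = 8.37 × 10⁷ × 13.1 / 5.23 × 10⁶ = 210 mL.
Diluent to add = V₂ − V₁ = 210 − 13.1 = 197 mL.

197 mL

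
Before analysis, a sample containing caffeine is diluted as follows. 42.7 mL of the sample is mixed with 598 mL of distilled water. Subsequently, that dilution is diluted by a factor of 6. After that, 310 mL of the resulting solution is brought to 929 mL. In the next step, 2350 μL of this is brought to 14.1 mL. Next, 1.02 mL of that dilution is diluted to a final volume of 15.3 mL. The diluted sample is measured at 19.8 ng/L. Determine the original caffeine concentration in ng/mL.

481 ng/mL

Overall dilution factor = 15.00 × 6 × 2.997 × 6 × 15 = 2.43 × 10⁴.
Original = 19.8 ng/L × 2.43 × 10⁴ = 4.81 × 10⁵ ng/L = 481 ng/mL.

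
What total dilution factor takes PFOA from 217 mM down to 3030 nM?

Factor = C₀/C_target = 217 mM / 3030 nM = 7.16 × 10⁴.

7.16 × 10⁴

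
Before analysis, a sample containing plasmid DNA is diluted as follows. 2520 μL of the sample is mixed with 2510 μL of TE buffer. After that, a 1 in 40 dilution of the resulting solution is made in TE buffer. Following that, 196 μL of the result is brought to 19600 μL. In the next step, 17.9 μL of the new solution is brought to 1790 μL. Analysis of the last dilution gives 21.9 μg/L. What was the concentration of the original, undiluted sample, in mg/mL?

Overall dilution factor = 1.996 × 40 × 100 × 100 = 7.98 × 10⁵.
Original = 21.9 μg/L × 7.98 × 10⁵ = 1.75 × 10⁷ μg/L = 17.5 mg/mL.

17.5 mg/mL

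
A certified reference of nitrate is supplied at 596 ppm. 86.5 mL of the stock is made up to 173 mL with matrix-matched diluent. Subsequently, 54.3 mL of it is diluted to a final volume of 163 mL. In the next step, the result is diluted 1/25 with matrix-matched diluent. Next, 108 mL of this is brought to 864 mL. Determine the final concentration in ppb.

Overall dilution factor = 2 × 3.002 × 25 × 8 = 1201.
596 ppm / 1201 = 0.496 ppm = 496 ppb.

496 ppb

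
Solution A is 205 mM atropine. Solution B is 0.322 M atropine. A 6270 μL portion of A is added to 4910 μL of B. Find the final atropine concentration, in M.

C_B = 0.322 M = 322 mM.
C_mix = (C_A·V_A + C_B·V_B)/(V_A + V_B) = (205×6270 + 322×4910) / 11180 = 256 mM = 0.256 M.

0.256 M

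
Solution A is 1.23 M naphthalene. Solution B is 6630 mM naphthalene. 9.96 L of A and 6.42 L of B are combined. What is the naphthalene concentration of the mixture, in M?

C_B = 6630 mM = 6.63 M.
C_mix = (C_A·V_A + C_B·V_B)/(V_A + V_B) = (1.23×9.96 + 6.63×6.42) / 16.38 = 3.35 M.

3.35 M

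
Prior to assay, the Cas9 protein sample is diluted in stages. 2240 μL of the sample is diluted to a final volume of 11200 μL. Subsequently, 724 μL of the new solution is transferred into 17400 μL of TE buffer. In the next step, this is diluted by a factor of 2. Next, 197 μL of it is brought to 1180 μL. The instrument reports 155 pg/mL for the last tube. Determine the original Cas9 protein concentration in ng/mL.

232 ng/mL

Overall dilution factor = 5 × 25.03 × 2 × 5.990 = 1499.
Original = 155 pg/mL × 1499 = 2.32 × 10⁵ pg/mL = 232 ng/mL.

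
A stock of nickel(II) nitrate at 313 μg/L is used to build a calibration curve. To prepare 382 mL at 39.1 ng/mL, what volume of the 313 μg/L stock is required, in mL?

47.7 mL

39.1 ng/mL = 39.1 μg/L.
V₁ = C₂V₂/C₁ = 39.1 × 382 / 313 = 47.7 mL.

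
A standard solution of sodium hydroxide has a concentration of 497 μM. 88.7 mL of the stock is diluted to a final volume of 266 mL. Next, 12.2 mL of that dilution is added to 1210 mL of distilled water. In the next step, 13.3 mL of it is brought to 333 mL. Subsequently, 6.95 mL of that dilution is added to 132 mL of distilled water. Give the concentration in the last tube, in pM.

Overall dilution factor = 2.999 × 100.2 × 25.04 × 19.99 = 1.50 × 10⁵.
497 μM / 1.50 × 10⁵ = 3.30 × 10⁻³ μM = 3300 pM.

3300 pM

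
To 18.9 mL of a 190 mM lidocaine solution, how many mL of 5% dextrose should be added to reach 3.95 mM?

V₂ = C₁V₁/C₂ = 190 × 18.9 / 3.95 = 909 mL.
Diluent to add = V₂ − V₁ = 909 − 18.9 = 890 mL.

890 mL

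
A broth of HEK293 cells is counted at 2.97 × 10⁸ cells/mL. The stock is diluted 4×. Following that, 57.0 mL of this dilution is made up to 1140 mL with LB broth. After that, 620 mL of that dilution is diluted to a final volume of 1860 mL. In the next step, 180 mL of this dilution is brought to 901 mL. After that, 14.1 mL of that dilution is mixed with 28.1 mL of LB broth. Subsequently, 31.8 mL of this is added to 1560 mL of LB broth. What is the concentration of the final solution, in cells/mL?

Overall dilution factor = 4 × 20 × 3 × 5.006 × 2.993 × 50.06 = 1.80 × 10⁵.
2.97 × 10⁸ cells/mL / 1.80 × 10⁵ = 1650 cells/mL.

1650 cells/mL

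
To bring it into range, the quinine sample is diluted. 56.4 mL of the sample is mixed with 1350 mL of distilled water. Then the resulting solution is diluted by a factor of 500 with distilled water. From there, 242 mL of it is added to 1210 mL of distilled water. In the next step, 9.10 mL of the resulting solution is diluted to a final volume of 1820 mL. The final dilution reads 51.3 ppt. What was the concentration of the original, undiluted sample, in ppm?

768 ppm

Overall dilution factor = 24.94 × 500 × 6 × 200 = 1.50 × 10⁷.
Original = 51.3 ppt × 1.50 × 10⁷ = 7.68 × 10⁸ ppt = 768 ppm.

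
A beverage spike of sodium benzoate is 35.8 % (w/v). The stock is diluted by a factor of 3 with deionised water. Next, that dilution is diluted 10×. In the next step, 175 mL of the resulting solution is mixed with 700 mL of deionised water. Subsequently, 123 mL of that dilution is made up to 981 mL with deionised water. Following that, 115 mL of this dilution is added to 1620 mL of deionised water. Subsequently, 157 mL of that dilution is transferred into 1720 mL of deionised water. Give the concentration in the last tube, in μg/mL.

Overall dilution factor = 3 × 10 × 5 × 7.976 × 15.09 × 11.96 = 2.16 × 10⁵.
35.8 % (w/v) / 2.16 × 10⁵ = 1.66 × 10⁻⁴ % (w/v) = 1.66 μg/mL.

1.66 μg/mL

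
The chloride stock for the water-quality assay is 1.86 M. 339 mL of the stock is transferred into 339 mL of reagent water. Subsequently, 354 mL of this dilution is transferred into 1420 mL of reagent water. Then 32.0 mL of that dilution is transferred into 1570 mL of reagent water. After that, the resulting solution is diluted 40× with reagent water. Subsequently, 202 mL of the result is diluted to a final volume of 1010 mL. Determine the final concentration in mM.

0.0185 mM

Overall dilution factor = 2 × 5.011 × 50.06 × 40 × 5 = 1.00 × 10⁵.
1.86 M / 1.00 × 10⁵ = 1.85 × 10⁻⁵ M = 0.0185 mM.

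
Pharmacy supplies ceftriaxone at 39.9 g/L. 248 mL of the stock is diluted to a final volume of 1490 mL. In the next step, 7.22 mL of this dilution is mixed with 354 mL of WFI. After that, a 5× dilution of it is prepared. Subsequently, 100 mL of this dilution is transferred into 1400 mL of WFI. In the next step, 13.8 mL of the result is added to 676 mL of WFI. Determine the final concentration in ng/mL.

35.4 ng/mL

Overall dilution factor = 6.008 × 50.03 × 5 × 15 × 49.99 = 1.13 × 10⁶.
39.9 g/L / 1.13 × 10⁶ = 3.54 × 10⁻⁵ g/L = 35.4 ng/mL.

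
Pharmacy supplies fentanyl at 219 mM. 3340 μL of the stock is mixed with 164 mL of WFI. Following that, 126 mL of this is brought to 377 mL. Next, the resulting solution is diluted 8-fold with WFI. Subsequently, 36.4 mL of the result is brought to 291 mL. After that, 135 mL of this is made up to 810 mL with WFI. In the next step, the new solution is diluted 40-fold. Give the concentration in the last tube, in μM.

Overall dilution factor = 50.10 × 2.992 × 8 × 7.995 × 6 × 40 = 2.30 × 10⁶.
219 mM / 2.30 × 10⁶ = 9.52 × 10⁻⁵ mM = 0.0952 μM.

0.0952 μM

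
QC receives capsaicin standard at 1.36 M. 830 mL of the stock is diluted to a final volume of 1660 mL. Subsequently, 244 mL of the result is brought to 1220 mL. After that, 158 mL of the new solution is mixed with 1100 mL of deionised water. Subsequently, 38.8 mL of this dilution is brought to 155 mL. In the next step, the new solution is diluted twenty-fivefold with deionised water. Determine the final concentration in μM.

171 μM

Overall dilution factor = 2 × 5 × 7.962 × 3.995 × 25 = 7952.
1.36 M / 7952 = 1.71 × 10⁻⁴ M = 171 μM.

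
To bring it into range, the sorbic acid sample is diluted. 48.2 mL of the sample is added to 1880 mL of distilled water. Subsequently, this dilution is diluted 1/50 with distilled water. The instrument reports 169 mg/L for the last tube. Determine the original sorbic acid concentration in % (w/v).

33.8 % (w/v)

Overall dilution factor = 40.00 × 50 = 2000.
Original = 169 mg/L × 2000 = 3.38 × 10⁵ mg/L = 33.8 % (w/v).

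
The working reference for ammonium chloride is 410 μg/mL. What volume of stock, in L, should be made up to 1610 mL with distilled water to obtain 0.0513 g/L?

0.0513 g/L = 51.3 μg/mL.
V₁ = C₂V₂/C₁ = 51.3 × 1610 / 410 = 201 mL = 0.201 L.

0.201 L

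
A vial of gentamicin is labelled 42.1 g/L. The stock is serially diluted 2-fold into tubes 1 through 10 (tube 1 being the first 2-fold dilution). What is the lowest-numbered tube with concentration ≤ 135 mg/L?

tube 9

Tube n has concentration 42.1 g/L / 2ⁿ.
Need 2ⁿ ≥ 42.1 g/L / 135 mg/L = 312, so n ≥ 8.28.
First such tube: n = 9.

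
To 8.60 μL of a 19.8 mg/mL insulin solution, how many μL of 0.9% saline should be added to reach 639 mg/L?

258 μL

639 mg/L = 0.639 mg/mL.
V₂ = C₁V₁/C₂ = 19.8 × 8.60 / 0.639 = 266 μL.
Diluent to add = V₂ − V₁ = 266 − 8.60 = 258 μL.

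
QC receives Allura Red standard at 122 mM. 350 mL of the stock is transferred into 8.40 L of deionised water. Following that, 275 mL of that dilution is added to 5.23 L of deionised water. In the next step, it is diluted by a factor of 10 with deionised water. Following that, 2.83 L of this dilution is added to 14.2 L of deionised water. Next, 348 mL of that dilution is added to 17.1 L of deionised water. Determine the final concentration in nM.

Overall dilution factor = 25 × 20.02 × 10 × 6.018 × 50.14 = 1.51 × 10⁶.
122 mM / 1.51 × 10⁶ = 8.08 × 10⁻⁵ mM = 80.8 nM.

80.8 nM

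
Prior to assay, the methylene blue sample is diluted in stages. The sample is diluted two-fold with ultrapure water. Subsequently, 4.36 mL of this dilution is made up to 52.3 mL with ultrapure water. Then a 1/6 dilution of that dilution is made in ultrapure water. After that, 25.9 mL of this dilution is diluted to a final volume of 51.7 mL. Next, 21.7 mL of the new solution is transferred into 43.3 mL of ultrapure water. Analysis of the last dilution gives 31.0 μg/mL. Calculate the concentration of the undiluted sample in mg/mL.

26.7 mg/mL

Overall dilution factor = 2 × 12.00 × 6 × 1.996 × 2.995 = 861.
Original = 31.0 μg/mL × 861 = 2.67 × 10⁴ μg/mL = 26.7 mg/mL.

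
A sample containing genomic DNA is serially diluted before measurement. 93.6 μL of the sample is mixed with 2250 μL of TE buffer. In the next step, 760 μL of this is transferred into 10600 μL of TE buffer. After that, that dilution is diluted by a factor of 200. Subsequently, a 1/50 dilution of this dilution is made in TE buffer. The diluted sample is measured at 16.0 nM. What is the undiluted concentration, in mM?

Overall dilution factor = 25.04 × 14.95 × 200 × 50 = 3.74 × 10⁶.
Original = 16.0 nM × 3.74 × 10⁶ = 5.99 × 10⁷ nM = 59.9 mM.

59.9 mM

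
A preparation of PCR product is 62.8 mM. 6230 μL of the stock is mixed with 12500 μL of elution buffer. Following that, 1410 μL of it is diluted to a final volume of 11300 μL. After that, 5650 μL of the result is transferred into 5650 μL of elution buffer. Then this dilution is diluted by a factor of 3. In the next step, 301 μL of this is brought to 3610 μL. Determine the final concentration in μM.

36.2 μM

Overall dilution factor = 3.006 × 8.014 × 2 × 3 × 11.99 = 1734.
62.8 mM / 1734 = 0.0362 mM = 36.2 μM.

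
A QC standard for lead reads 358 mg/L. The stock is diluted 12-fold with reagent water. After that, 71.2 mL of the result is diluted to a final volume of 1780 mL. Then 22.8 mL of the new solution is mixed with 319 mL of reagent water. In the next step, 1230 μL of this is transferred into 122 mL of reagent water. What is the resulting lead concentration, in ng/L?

795 ng/L

Overall dilution factor = 12 × 25 × 14.99 × 100.2 = 4.51 × 10⁵.
358 mg/L / 4.51 × 10⁵ = 7.95 × 10⁻⁴ mg/L = 795 ng/L.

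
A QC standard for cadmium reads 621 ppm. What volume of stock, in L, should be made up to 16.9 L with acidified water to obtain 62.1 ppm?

V₁ = C₂V₂/C₁ = 62.1 × 16.9 / 621 = 1.69 L.

1.69 L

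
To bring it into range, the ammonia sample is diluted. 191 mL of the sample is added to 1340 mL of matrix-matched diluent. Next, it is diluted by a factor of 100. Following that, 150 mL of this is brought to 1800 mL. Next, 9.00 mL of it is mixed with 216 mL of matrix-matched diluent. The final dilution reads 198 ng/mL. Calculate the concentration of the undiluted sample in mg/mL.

Overall dilution factor = 8.016 × 100 × 12 × 25 = 2.40 × 10⁵.
Original = 198 ng/mL × 2.40 × 10⁵ = 4.76 × 10⁷ ng/mL = 47.6 mg/mL.

47.6 mg/mL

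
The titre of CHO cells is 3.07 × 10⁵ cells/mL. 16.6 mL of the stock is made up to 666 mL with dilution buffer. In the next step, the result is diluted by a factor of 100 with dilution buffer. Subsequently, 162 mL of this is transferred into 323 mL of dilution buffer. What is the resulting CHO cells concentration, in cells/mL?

Overall dilution factor = 40.12 × 100 × 2.994 = 1.20 × 10⁴.
3.07 × 10⁵ cells/mL / 1.20 × 10⁴ = 25.6 cells/mL.

25.6 cells/mL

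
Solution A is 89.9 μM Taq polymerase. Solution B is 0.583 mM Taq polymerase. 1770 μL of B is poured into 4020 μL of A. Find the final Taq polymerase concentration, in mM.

0.241 mM

C_B = 0.583 mM = 583 μM.
C_mix = (C_A·V_A + C_B·V_B)/(V_A + V_B) = (89.9×4020 + 583×1770) / 5790 = 241 μM = 0.241 mM.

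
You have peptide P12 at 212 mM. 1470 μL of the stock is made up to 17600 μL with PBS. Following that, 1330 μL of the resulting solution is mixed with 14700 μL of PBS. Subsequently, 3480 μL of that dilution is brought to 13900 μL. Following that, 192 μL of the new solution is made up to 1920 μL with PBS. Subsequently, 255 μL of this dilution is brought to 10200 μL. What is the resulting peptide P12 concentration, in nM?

920 nM

Overall dilution factor = 11.97 × 12.05 × 3.994 × 10 × 40 = 2.31 × 10⁵.
212 mM / 2.31 × 10⁵ = 9.20 × 10⁻⁴ mM = 920 nM.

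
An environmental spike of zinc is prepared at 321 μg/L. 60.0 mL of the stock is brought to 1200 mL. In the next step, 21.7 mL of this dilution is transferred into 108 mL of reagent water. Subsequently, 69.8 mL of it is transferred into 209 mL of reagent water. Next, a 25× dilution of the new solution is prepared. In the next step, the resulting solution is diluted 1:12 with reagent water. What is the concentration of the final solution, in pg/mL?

Overall dilution factor = 20 × 5.977 × 3.994 × 25 × 12 = 1.43 × 10⁵.
321 μg/L / 1.43 × 10⁵ = 2.24 × 10⁻³ μg/L = 2.24 pg/mL.

2.24 pg/mL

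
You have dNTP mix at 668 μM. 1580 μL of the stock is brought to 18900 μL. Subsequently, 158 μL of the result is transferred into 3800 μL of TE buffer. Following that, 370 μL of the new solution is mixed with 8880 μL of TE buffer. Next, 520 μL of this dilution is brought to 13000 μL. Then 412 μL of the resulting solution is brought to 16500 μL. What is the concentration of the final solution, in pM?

Overall dilution factor = 11.96 × 25.05 × 25 × 25 × 40.05 = 7.50 × 10⁶.
668 μM / 7.50 × 10⁶ = 8.91 × 10⁻⁵ μM = 89.1 pM.

89.1 pM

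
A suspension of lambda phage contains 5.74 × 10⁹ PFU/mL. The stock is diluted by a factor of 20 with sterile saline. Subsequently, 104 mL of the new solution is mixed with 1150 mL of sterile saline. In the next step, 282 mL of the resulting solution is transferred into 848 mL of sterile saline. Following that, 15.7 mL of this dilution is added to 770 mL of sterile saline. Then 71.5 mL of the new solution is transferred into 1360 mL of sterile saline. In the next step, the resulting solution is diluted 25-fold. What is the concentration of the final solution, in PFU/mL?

Overall dilution factor = 20 × 12.06 × 4.007 × 50.04 × 20.02 × 25 = 2.42 × 10⁷.
5.74 × 10⁹ PFU/mL / 2.42 × 10⁷ = 237 PFU/mL.

237 PFU/mL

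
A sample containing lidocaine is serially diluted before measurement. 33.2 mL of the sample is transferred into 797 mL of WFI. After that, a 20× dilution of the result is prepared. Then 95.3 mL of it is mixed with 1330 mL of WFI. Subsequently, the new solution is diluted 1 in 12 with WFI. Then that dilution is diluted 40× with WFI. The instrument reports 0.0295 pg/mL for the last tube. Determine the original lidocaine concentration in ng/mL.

Overall dilution factor = 25.01 × 20 × 14.96 × 12 × 40 = 3.59 × 10⁶.
Original = 0.0295 pg/mL × 3.59 × 10⁶ = 1.06 × 10⁵ pg/mL = 106 ng/mL.

106 ng/mL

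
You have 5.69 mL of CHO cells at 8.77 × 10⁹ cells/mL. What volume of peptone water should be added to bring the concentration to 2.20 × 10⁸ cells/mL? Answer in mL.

221 mL

V₂ = C₁V₁/C₂ = 8.77 × 10⁹ × 5.69 / 2.20 × 10⁸ = 227 mL.
Diluent to add = V₂ − V₁ = 227 − 5.69 = 221 mL.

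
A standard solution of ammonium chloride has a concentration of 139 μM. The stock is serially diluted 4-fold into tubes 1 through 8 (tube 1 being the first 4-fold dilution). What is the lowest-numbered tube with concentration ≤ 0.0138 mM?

Tube n has concentration 139 μM / 4ⁿ.
Need 4ⁿ ≥ 139 μM / 0.0138 mM = 10.1, so n ≥ 1.67.
First such tube: n = 2.

tube 2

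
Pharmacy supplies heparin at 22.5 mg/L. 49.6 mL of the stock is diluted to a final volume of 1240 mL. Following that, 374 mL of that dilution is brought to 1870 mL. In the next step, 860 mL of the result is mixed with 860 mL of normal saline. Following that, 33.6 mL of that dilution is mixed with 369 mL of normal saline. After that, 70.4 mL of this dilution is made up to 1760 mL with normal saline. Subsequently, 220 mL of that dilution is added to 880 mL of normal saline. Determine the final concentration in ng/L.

60.1 ng/L

Overall dilution factor = 25 × 5 × 2 × 11.98 × 25 × 5 = 3.74 × 10⁵.
22.5 mg/L / 3.74 × 10⁵ = 6.01 × 10⁻⁵ mg/L = 60.1 ng/L.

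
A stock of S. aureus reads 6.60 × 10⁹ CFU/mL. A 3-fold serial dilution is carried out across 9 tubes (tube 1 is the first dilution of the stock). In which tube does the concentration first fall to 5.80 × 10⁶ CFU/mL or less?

Tube n has concentration 6.60 × 10⁹ CFU/mL / 3ⁿ.
Need 3ⁿ ≥ 6.60 × 10⁹ CFU/mL / 5.80 × 10⁶ CFU/mL = 1138, so n ≥ 6.41.
First such tube: n = 7.

tube 7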